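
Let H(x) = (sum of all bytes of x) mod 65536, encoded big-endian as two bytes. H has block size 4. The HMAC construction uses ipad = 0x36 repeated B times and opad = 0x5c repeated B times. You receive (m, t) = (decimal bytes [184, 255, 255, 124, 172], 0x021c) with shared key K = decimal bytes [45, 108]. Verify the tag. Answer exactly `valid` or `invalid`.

Key decimal bytes [45, 108] = 2d 6c is 2 bytes ≤ B = 4; zero-pad to 4 bytes: K' = 2d 6c 00 00.
K' ⊕ ipad = 1b 5a 36 36; K' ⊕ opad = 71 30 5c 5c.
Inner hash: sum = 27+90+54+54+184+255+255+124+172 = 1215 → 04 bf.
Outer hash (recomputed tag): sum = 113+48+92+92+4+191 = 540 → 02 1c.
Recomputed tag = 021c; claimed = 021c → match.

valid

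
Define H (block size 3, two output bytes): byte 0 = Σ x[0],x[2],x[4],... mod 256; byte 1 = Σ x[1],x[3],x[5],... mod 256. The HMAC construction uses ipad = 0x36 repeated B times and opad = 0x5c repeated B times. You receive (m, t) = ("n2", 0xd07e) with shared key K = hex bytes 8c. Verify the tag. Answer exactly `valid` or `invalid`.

valid

Key hex bytes 8c is 1 byte ≤ B = 3; zero-pad to 3 bytes: K' = 8c 00 00.
K' ⊕ ipad = ba 36 36; K' ⊕ opad = d0 5c 5c.
Inner hash: even-index sum = 290 mod 256 = 34; odd-index sum = 164 mod 256 = 164 → 22 a4.
Outer hash (recomputed tag): even-index sum = 464 mod 256 = 208; odd-index sum = 126 mod 256 = 126 → d0 7e.
Recomputed tag = d07e; claimed = d07e → match.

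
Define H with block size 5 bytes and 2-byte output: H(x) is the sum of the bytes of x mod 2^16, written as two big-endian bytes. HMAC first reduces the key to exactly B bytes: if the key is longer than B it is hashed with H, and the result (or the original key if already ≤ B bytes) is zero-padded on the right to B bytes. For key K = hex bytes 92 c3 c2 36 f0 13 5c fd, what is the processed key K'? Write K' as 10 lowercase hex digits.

|K| = 8 > B = 5, so first hash the key.
H(K): sum = 146+195+194+54+240+19+92+253 = 1193 → 04 a9.
Zero-pad H(K) = 04 a9 to 5 bytes: K' = 04 a9 00 00 00.

04a9000000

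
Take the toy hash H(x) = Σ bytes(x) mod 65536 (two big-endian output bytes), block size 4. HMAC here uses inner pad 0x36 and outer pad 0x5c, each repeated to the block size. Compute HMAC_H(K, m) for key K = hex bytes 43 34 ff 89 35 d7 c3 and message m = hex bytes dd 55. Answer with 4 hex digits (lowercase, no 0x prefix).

Key hex bytes 43 34 ff 89 35 d7 c3 is 7 bytes > B = 4, so hash it first: H(key) = 03 ce, then zero-pad to 4 bytes: K' = 03 ce 00 00.
K' ⊕ ipad = 35 f8 36 36.  K' ⊕ opad = 5f 92 5c 5c.
Inner input = (K'⊕ipad) ∥ m = 35 f8 36 36 ∥ dd 55.
Inner hash: sum = 53+248+54+54+221+85 = 715 → 02 cb.
Outer input = (K'⊕opad) ∥ inner = 5f 92 5c 5c ∥ 02 cb.
Outer hash (tag): sum = 95+146+92+92+2+203 = 630 → 02 76.

0276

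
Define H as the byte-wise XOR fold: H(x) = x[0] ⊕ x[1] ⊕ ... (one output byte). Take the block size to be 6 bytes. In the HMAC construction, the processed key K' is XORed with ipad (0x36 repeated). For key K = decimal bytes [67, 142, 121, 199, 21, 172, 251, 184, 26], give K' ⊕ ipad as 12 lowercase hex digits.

a53636363636

Key decimal bytes [67, 142, 121, 199, 21, 172, 251, 184, 26] = 43 8e 79 c7 15 ac fb b8 1a is 9 bytes > B = 6, so hash it first: H(key) = 93, then zero-pad to 6 bytes: K' = 93 00 00 00 00 00.
XOR each byte with 0x36: 93⊕36=a5, 00⊕36=36, 00⊕36=36, 00⊕36=36, 00⊕36=36, 00⊕36=36.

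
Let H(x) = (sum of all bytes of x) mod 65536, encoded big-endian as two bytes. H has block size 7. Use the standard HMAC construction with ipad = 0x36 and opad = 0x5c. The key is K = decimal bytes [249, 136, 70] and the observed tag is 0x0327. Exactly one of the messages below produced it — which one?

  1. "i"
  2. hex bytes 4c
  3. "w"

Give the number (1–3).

2

Key decimal bytes [249, 136, 70] = f9 88 46 is 3 bytes ≤ B = 7; zero-pad to 7 bytes: K' = f9 88 46 00 00 00 00.
K' ⊕ ipad = cf be 70 36 36 36 36; K' ⊕ opad = a5 d4 1a 5c 5c 5c 5c.
m1: inner = H(cf be 70 36 36 36 36 69) = 03 3e; tag = H(a5 d4 1a 5c 5c 5c 5c 03 3e) = 0344
m2: inner = H(cf be 70 36 36 36 36 4c) = 03 21; tag = H(a5 d4 1a 5c 5c 5c 5c 03 21) = 0327 ← matches
m3: inner = H(cf be 70 36 36 36 36 77) = 03 4c; tag = H(a5 d4 1a 5c 5c 5c 5c 03 4c) = 0352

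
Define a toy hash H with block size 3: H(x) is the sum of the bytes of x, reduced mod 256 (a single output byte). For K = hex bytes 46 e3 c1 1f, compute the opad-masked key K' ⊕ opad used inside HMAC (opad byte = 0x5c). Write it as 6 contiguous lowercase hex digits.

555c5c

Key hex bytes 46 e3 c1 1f is 4 bytes > B = 3, so hash it first: H(key) = 09, then zero-pad to 3 bytes: K' = 09 00 00.
XOR each byte with 0x5c: 09⊕5c=55, 00⊕5c=5c, 00⊕5c=5c.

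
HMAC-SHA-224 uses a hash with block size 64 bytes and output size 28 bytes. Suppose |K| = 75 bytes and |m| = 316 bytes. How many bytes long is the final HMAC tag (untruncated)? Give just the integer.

The tag is one SHA-224 digest: 28 bytes.

28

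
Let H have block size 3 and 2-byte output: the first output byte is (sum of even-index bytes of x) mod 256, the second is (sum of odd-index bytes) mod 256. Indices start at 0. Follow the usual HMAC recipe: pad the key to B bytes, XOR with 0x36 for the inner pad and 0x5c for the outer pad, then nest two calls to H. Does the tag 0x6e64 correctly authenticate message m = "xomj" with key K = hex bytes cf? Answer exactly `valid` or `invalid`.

invalid

Key hex bytes cf is 1 byte ≤ B = 3; zero-pad to 3 bytes: K' = cf 00 00.
K' ⊕ ipad = f9 36 36; K' ⊕ opad = 93 5c 5c.
Inner hash: even-index sum = 520 mod 256 = 8; odd-index sum = 283 mod 256 = 27 → 08 1b.
Outer hash (recomputed tag): even-index sum = 266 mod 256 = 10; odd-index sum = 100 mod 256 = 100 → 0a 64.
Recomputed tag = 0a64; claimed = 6e64 → mismatch.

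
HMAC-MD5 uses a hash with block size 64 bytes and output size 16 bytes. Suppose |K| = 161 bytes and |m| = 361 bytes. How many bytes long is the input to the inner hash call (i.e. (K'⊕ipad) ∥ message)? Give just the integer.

425

Key is 161 > 64 bytes, so it is hashed to 16 bytes then zero-padded to 64: |K'| = 64.
Inner input = (K'⊕ipad) ∥ m → 64 + 361 = 425 bytes.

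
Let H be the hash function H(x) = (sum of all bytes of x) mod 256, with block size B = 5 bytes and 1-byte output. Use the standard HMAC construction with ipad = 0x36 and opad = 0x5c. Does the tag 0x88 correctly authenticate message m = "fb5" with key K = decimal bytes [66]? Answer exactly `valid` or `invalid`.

invalid

Key decimal bytes [66] = 42 is 1 byte ≤ B = 5; zero-pad to 5 bytes: K' = 42 00 00 00 00.
K' ⊕ ipad = 74 36 36 36 36; K' ⊕ opad = 1e 5c 5c 5c 5c.
Inner hash: sum = 116+54+54+54+54+102+98+53 = 585; mod 256 = 73 → 49.
Outer hash (recomputed tag): sum = 30+92+92+92+92+73 = 471; mod 256 = 215 → d7.
Recomputed tag = d7; claimed = 88 → mismatch.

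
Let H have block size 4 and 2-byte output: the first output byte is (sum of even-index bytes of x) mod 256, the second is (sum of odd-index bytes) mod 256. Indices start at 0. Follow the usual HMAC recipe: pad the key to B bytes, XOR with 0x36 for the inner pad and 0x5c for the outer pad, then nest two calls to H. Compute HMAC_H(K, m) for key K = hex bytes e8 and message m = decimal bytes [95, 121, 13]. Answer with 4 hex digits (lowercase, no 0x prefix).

909d

Key hex bytes e8 is 1 byte ≤ B = 4; zero-pad to 4 bytes: K' = e8 00 00 00.
K' ⊕ ipad = de 36 36 36.  K' ⊕ opad = b4 5c 5c 5c.
Inner input = (K'⊕ipad) ∥ m = de 36 36 36 ∥ 5f 79 0d.
Inner hash: even-index sum = 384 mod 256 = 128; odd-index sum = 229 mod 256 = 229 → 80 e5.
Outer input = (K'⊕opad) ∥ inner = b4 5c 5c 5c ∥ 80 e5.
Outer hash (tag): even-index sum = 400 mod 256 = 144; odd-index sum = 413 mod 256 = 157 → 90 9d.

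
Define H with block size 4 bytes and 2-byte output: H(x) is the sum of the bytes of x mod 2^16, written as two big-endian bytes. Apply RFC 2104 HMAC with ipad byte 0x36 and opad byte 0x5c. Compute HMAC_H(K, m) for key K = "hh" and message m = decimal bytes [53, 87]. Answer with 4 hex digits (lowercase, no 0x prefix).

Key "hh" = 68 68 is 2 bytes ≤ B = 4; zero-pad to 4 bytes: K' = 68 68 00 00.
K' ⊕ ipad = 5e 5e 36 36.  K' ⊕ opad = 34 34 5c 5c.
Inner input = (K'⊕ipad) ∥ m = 5e 5e 36 36 ∥ 35 57.
Inner hash: sum = 94+94+54+54+53+87 = 436 → 01 b4.
Outer input = (K'⊕opad) ∥ inner = 34 34 5c 5c ∥ 01 b4.
Outer hash (tag): sum = 52+52+92+92+1+180 = 469 → 01 d5.

01d5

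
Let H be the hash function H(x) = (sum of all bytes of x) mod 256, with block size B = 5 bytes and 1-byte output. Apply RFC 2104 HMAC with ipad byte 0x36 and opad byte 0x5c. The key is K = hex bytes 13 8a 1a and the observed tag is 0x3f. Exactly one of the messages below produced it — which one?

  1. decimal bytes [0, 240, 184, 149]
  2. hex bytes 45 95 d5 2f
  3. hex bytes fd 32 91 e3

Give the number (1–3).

3

Key hex bytes 13 8a 1a is 3 bytes ≤ B = 5; zero-pad to 5 bytes: K' = 13 8a 1a 00 00.
K' ⊕ ipad = 25 bc 2c 36 36; K' ⊕ opad = 4f d6 46 5c 5c.
m1: inner = H(25 bc 2c 36 36 00 f0 b8 95) = b6; tag = H(4f d6 46 5c 5c b6) = d9
m2: inner = H(25 bc 2c 36 36 45 95 d5 2f) = 57; tag = H(4f d6 46 5c 5c 57) = 7a
m3: inner = H(25 bc 2c 36 36 fd 32 91 e3) = 1c; tag = H(4f d6 46 5c 5c 1c) = 3f ← matches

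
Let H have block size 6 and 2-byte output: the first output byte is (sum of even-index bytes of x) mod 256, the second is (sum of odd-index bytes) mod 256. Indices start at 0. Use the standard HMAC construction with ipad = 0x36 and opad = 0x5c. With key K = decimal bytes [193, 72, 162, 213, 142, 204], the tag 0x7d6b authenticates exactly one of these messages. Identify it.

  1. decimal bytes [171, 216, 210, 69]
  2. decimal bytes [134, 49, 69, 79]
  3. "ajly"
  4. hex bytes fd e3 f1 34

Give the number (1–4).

3

Key decimal bytes [193, 72, 162, 213, 142, 204] = c1 48 a2 d5 8e cc is exactly B = 6 bytes: K' = c1 48 a2 d5 8e cc.
K' ⊕ ipad = f7 7e 94 e3 b8 fa; K' ⊕ opad = 9d 14 fe 89 d2 90.
m1: inner = H(f7 7e 94 e3 b8 fa ab d8 d2 45) = c0 78; tag = H(9d 14 fe 89 d2 90 c0 78) = 2da5
m2: inner = H(f7 7e 94 e3 b8 fa 86 31 45 4f) = 0e db; tag = H(9d 14 fe 89 d2 90 0e db) = 7b08
m3: inner = H(f7 7e 94 e3 b8 fa 61 6a 6c 79) = 10 3e; tag = H(9d 14 fe 89 d2 90 10 3e) = 7d6b ← matches
m4: inner = H(f7 7e 94 e3 b8 fa fd e3 f1 34) = 31 72; tag = H(9d 14 fe 89 d2 90 31 72) = 9e9f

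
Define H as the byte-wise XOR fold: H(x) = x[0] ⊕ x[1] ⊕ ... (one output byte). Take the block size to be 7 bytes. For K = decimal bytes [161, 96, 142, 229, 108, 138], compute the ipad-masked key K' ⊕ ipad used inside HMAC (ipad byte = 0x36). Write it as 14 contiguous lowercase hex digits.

Key decimal bytes [161, 96, 142, 229, 108, 138] = a1 60 8e e5 6c 8a is 6 bytes ≤ B = 7; zero-pad to 7 bytes: K' = a1 60 8e e5 6c 8a 00.
XOR each byte with 0x36: a1⊕36=97, 60⊕36=56, 8e⊕36=b8, e5⊕36=d3, 6c⊕36=5a, 8a⊕36=bc, 00⊕36=36.

9756b8d35abc36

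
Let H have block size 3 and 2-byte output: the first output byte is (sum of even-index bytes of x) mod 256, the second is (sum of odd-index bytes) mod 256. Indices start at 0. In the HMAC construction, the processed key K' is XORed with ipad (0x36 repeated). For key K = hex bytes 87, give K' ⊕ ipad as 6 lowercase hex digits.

b13636

Key hex bytes 87 is 1 byte ≤ B = 3; zero-pad to 3 bytes: K' = 87 00 00.
XOR each byte with 0x36: 87⊕36=b1, 00⊕36=36, 00⊕36=36.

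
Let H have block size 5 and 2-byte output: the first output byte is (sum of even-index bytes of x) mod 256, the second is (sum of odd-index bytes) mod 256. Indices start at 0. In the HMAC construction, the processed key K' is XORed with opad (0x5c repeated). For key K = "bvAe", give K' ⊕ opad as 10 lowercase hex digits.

Key "bvAe" = 62 76 41 65 is 4 bytes ≤ B = 5; zero-pad to 5 bytes: K' = 62 76 41 65 00.
XOR each byte with 0x5c: 62⊕5c=3e, 76⊕5c=2a, 41⊕5c=1d, 65⊕5c=39, 00⊕5c=5c.

3e2a1d395c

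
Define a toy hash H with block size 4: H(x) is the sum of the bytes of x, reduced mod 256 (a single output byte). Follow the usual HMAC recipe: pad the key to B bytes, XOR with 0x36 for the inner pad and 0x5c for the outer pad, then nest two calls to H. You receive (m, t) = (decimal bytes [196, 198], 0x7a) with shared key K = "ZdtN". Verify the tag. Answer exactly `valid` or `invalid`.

valid

Key "ZdtN" = 5a 64 74 4e is exactly B = 4 bytes: K' = 5a 64 74 4e.
K' ⊕ ipad = 6c 52 42 78; K' ⊕ opad = 06 38 28 12.
Inner hash: sum = 108+82+66+120+196+198 = 770; mod 256 = 2 → 02.
Outer hash (recomputed tag): sum = 6+56+40+18+2 = 122 → 7a.
Recomputed tag = 7a; claimed = 7a → match.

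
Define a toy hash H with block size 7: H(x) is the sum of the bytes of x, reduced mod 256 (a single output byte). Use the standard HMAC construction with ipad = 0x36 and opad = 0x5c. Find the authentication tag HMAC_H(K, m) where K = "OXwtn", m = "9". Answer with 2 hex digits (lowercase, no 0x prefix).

Key "OXwtn" = 4f 58 77 74 6e is 5 bytes ≤ B = 7; zero-pad to 7 bytes: K' = 4f 58 77 74 6e 00 00.
K' ⊕ ipad = 79 6e 41 42 58 36 36.  K' ⊕ opad = 13 04 2b 28 32 5c 5c.
Inner input = (K'⊕ipad) ∥ m = 79 6e 41 42 58 36 36 ∥ 39.
Inner hash: sum = 121+110+65+66+88+54+54+57 = 615; mod 256 = 103 → 67.
Outer input = (K'⊕opad) ∥ inner = 13 04 2b 28 32 5c 5c ∥ 67.
Outer hash (tag): sum = 19+4+43+40+50+92+92+103 = 443; mod 256 = 187 → bb.

bb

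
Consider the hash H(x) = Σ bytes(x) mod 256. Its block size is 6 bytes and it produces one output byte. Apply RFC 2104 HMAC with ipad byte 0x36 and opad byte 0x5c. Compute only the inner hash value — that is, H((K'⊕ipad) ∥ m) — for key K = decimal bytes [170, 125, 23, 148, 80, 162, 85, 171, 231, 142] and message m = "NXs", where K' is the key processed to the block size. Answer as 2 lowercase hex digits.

36

Key decimal bytes [170, 125, 23, 148, 80, 162, 85, 171, 231, 142] = aa 7d 17 94 50 a2 55 ab e7 8e is 10 bytes > B = 6, so hash it first: H(key) = 39, then zero-pad to 6 bytes: K' = 39 00 00 00 00 00.
K' ⊕ ipad = 0f 36 36 36 36 36.
Inner input = 0f 36 36 36 36 36 ∥ 4e 58 73.
Inner hash: sum = 15+54+54+54+54+54+78+88+115 = 566; mod 256 = 54 → 36.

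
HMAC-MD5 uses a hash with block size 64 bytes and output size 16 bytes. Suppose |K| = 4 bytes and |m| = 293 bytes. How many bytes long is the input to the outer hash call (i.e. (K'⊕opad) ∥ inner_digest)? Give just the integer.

80

Key is 4 ≤ 64 bytes, zero-padded: |K'| = 64.
Outer input = (K'⊕opad) ∥ H(inner) → 64 + 16 = 80 bytes.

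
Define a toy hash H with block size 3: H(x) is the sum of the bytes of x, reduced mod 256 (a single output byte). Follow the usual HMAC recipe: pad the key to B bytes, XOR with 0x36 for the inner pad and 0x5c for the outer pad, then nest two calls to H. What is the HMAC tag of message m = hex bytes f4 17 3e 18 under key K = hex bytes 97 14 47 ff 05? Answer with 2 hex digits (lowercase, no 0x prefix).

ef

Key hex bytes 97 14 47 ff 05 is 5 bytes > B = 3, so hash it first: H(key) = f6, then zero-pad to 3 bytes: K' = f6 00 00.
K' ⊕ ipad = c0 36 36.  K' ⊕ opad = aa 5c 5c.
Inner input = (K'⊕ipad) ∥ m = c0 36 36 ∥ f4 17 3e 18.
Inner hash: sum = 192+54+54+244+23+62+24 = 653; mod 256 = 141 → 8d.
Outer input = (K'⊕opad) ∥ inner = aa 5c 5c ∥ 8d.
Outer hash (tag): sum = 170+92+92+141 = 495; mod 256 = 239 → ef.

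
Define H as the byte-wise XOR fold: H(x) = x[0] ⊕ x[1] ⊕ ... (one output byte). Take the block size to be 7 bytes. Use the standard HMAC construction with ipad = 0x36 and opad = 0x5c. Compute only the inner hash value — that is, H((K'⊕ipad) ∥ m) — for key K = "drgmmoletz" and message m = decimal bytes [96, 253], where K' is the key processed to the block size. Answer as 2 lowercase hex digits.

b2

Key "drgmmoletz" = 64 72 67 6d 6d 6f 6c 65 74 7a is 10 bytes > B = 7, so hash it first: H(key) = 19, then zero-pad to 7 bytes: K' = 19 00 00 00 00 00 00.
K' ⊕ ipad = 2f 36 36 36 36 36 36.
Inner input = 2f 36 36 36 36 36 36 ∥ 60 fd.
Inner hash: XOR 2f⊕36⊕36⊕36⊕36⊕36⊕36⊕60⊕fd = b2.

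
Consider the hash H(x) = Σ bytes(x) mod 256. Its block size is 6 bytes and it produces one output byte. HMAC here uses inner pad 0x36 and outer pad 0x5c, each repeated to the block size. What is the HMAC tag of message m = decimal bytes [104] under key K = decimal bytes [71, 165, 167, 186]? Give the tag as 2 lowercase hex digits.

a2

Key decimal bytes [71, 165, 167, 186] = 47 a5 a7 ba is 4 bytes ≤ B = 6; zero-pad to 6 bytes: K' = 47 a5 a7 ba 00 00.
K' ⊕ ipad = 71 93 91 8c 36 36.  K' ⊕ opad = 1b f9 fb e6 5c 5c.
Inner input = (K'⊕ipad) ∥ m = 71 93 91 8c 36 36 ∥ 68.
Inner hash: sum = 113+147+145+140+54+54+104 = 757; mod 256 = 245 → f5.
Outer input = (K'⊕opad) ∥ inner = 1b f9 fb e6 5c 5c ∥ f5.
Outer hash (tag): sum = 27+249+251+230+92+92+245 = 1186; mod 256 = 162 → a2.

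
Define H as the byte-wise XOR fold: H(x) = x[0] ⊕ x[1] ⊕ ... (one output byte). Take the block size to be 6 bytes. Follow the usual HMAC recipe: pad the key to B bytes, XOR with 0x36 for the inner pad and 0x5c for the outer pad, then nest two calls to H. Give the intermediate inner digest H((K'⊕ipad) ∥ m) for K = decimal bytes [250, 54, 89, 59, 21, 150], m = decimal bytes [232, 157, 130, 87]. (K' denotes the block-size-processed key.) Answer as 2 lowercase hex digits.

Key decimal bytes [250, 54, 89, 59, 21, 150] = fa 36 59 3b 15 96 is exactly B = 6 bytes: K' = fa 36 59 3b 15 96.
K' ⊕ ipad = cc 00 6f 0d 23 a0.
Inner input = cc 00 6f 0d 23 a0 ∥ e8 9d 82 57.
Inner hash: XOR cc⊕00⊕6f⊕0d⊕23⊕a0⊕e8⊕9d⊕82⊕57 = 8d.

8d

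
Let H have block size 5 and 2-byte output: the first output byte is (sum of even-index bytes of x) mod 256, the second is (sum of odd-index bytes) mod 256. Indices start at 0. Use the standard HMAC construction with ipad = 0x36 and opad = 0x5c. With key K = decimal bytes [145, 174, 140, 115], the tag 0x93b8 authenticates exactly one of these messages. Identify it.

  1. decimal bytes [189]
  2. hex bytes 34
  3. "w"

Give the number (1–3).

1

Key decimal bytes [145, 174, 140, 115] = 91 ae 8c 73 is 4 bytes ≤ B = 5; zero-pad to 5 bytes: K' = 91 ae 8c 73 00.
K' ⊕ ipad = a7 98 ba 45 36; K' ⊕ opad = cd f2 d0 2f 5c.
m1: inner = H(a7 98 ba 45 36 bd) = 97 9a; tag = H(cd f2 d0 2f 5c 97 9a) = 93b8 ← matches
m2: inner = H(a7 98 ba 45 36 34) = 97 11; tag = H(cd f2 d0 2f 5c 97 11) = 0ab8
m3: inner = H(a7 98 ba 45 36 77) = 97 54; tag = H(cd f2 d0 2f 5c 97 54) = 4db8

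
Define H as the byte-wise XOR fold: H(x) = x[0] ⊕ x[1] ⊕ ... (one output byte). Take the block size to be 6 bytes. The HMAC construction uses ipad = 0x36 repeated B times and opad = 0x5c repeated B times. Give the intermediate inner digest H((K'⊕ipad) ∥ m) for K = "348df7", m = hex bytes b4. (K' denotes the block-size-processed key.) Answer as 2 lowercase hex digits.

be

Key "348df7" = 33 34 38 64 66 37 is exactly B = 6 bytes: K' = 33 34 38 64 66 37.
K' ⊕ ipad = 05 02 0e 52 50 01.
Inner input = 05 02 0e 52 50 01 ∥ b4.
Inner hash: XOR 05⊕02⊕0e⊕52⊕50⊕01⊕b4 = be.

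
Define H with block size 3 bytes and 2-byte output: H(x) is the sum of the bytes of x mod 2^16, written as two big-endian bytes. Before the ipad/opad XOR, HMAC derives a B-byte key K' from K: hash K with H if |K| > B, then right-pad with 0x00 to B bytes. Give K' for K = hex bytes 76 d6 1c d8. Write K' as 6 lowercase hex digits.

024000

|K| = 4 > B = 3, so first hash the key.
H(K): sum = 118+214+28+216 = 576 → 02 40.
Zero-pad H(K) = 02 40 to 3 bytes: K' = 02 40 00.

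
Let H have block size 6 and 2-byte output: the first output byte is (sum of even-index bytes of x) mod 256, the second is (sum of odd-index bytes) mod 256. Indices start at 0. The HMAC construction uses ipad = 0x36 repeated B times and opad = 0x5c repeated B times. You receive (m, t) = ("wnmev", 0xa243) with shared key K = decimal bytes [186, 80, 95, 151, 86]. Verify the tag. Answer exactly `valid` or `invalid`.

valid

Key decimal bytes [186, 80, 95, 151, 86] = ba 50 5f 97 56 is 5 bytes ≤ B = 6; zero-pad to 6 bytes: K' = ba 50 5f 97 56 00.
K' ⊕ ipad = 8c 66 69 a1 60 36; K' ⊕ opad = e6 0c 03 cb 0a 5c.
Inner hash: even-index sum = 687 mod 256 = 175; odd-index sum = 528 mod 256 = 16 → af 10.
Outer hash (recomputed tag): even-index sum = 418 mod 256 = 162; odd-index sum = 323 mod 256 = 67 → a2 43.
Recomputed tag = a243; claimed = a243 → match.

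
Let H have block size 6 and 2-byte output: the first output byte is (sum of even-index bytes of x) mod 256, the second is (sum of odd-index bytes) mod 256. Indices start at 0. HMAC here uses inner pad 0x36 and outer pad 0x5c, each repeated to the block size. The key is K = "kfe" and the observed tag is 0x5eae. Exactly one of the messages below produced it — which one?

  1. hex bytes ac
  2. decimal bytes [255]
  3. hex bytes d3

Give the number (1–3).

Key "kfe" = 6b 66 65 is 3 bytes ≤ B = 6; zero-pad to 6 bytes: K' = 6b 66 65 00 00 00.
K' ⊕ ipad = 5d 50 53 36 36 36; K' ⊕ opad = 37 3a 39 5c 5c 5c.
m1: inner = H(5d 50 53 36 36 36 ac) = 92 bc; tag = H(37 3a 39 5c 5c 5c 92 bc) = 5eae ← matches
m2: inner = H(5d 50 53 36 36 36 ff) = e5 bc; tag = H(37 3a 39 5c 5c 5c e5 bc) = b1ae
m3: inner = H(5d 50 53 36 36 36 d3) = b9 bc; tag = H(37 3a 39 5c 5c 5c b9 bc) = 85ae

1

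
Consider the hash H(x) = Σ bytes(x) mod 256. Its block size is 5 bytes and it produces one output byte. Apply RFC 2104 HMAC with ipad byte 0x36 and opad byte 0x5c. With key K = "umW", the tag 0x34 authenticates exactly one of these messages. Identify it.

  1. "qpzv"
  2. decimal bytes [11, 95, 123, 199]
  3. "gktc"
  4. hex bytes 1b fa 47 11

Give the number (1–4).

2

Key "umW" = 75 6d 57 is 3 bytes ≤ B = 5; zero-pad to 5 bytes: K' = 75 6d 57 00 00.
K' ⊕ ipad = 43 5b 61 36 36; K' ⊕ opad = 29 31 0b 5c 5c.
m1: inner = H(43 5b 61 36 36 71 70 7a 76) = 3c; tag = H(29 31 0b 5c 5c 3c) = 59
m2: inner = H(43 5b 61 36 36 0b 5f 7b c7) = 17; tag = H(29 31 0b 5c 5c 17) = 34 ← matches
m3: inner = H(43 5b 61 36 36 67 6b 74 63) = 14; tag = H(29 31 0b 5c 5c 14) = 31
m4: inner = H(43 5b 61 36 36 1b fa 47 11) = d8; tag = H(29 31 0b 5c 5c d8) = f5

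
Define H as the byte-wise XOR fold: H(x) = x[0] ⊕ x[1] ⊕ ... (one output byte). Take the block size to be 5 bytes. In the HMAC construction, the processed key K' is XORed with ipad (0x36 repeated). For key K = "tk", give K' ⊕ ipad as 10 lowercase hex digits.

Key "tk" = 74 6b is 2 bytes ≤ B = 5; zero-pad to 5 bytes: K' = 74 6b 00 00 00.
XOR each byte with 0x36: 74⊕36=42, 6b⊕36=5d, 00⊕36=36, 00⊕36=36, 00⊕36=36.

425d363636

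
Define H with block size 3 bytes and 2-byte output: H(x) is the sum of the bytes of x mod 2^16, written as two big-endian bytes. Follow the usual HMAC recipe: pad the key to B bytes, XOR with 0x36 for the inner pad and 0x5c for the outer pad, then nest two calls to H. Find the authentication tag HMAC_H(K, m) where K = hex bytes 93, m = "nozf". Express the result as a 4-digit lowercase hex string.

0257

Key hex bytes 93 is 1 byte ≤ B = 3; zero-pad to 3 bytes: K' = 93 00 00.
K' ⊕ ipad = a5 36 36.  K' ⊕ opad = cf 5c 5c.
Inner input = (K'⊕ipad) ∥ m = a5 36 36 ∥ 6e 6f 7a 66.
Inner hash: sum = 165+54+54+110+111+122+102 = 718 → 02 ce.
Outer input = (K'⊕opad) ∥ inner = cf 5c 5c ∥ 02 ce.
Outer hash (tag): sum = 207+92+92+2+206 = 599 → 02 57.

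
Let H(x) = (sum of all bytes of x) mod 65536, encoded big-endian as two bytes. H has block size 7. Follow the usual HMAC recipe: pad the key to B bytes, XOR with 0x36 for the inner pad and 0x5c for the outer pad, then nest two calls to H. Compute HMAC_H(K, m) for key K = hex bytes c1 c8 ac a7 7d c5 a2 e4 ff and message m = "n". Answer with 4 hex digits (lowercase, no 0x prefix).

0368

Key hex bytes c1 c8 ac a7 7d c5 a2 e4 ff is 9 bytes > B = 7, so hash it first: H(key) = 06 a3, then zero-pad to 7 bytes: K' = 06 a3 00 00 00 00 00.
K' ⊕ ipad = 30 95 36 36 36 36 36.  K' ⊕ opad = 5a ff 5c 5c 5c 5c 5c.
Inner input = (K'⊕ipad) ∥ m = 30 95 36 36 36 36 36 ∥ 6e.
Inner hash: sum = 48+149+54+54+54+54+54+110 = 577 → 02 41.
Outer input = (K'⊕opad) ∥ inner = 5a ff 5c 5c 5c 5c 5c ∥ 02 41.
Outer hash (tag): sum = 90+255+92+92+92+92+92+2+65 = 872 → 03 68.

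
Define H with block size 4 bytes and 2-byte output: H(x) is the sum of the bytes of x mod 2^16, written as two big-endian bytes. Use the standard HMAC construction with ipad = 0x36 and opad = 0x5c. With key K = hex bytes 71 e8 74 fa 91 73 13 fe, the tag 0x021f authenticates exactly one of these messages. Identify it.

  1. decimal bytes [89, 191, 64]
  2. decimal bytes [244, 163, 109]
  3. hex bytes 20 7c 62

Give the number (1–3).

2

Key hex bytes 71 e8 74 fa 91 73 13 fe is 8 bytes > B = 4, so hash it first: H(key) = 04 dc, then zero-pad to 4 bytes: K' = 04 dc 00 00.
K' ⊕ ipad = 32 ea 36 36; K' ⊕ opad = 58 80 5c 5c.
m1: inner = H(32 ea 36 36 59 bf 40) = 02 e0; tag = H(58 80 5c 5c 02 e0) = 0272
m2: inner = H(32 ea 36 36 f4 a3 6d) = 03 8c; tag = H(58 80 5c 5c 03 8c) = 021f ← matches
m3: inner = H(32 ea 36 36 20 7c 62) = 02 86; tag = H(58 80 5c 5c 02 86) = 0218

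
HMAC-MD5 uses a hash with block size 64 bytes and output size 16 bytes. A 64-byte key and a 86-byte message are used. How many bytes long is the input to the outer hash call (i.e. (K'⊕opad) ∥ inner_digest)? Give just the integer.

80

Key is 64 ≤ 64 bytes, zero-padded: |K'| = 64.
Outer input = (K'⊕opad) ∥ H(inner) → 64 + 16 = 80 bytes.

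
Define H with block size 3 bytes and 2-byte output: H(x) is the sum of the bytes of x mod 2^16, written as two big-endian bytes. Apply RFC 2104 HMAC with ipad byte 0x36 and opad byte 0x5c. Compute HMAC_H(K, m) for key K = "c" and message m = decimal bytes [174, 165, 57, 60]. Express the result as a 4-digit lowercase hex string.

0182

Key "c" = 63 is 1 byte ≤ B = 3; zero-pad to 3 bytes: K' = 63 00 00.
K' ⊕ ipad = 55 36 36.  K' ⊕ opad = 3f 5c 5c.
Inner input = (K'⊕ipad) ∥ m = 55 36 36 ∥ ae a5 39 3c.
Inner hash: sum = 85+54+54+174+165+57+60 = 649 → 02 89.
Outer input = (K'⊕opad) ∥ inner = 3f 5c 5c ∥ 02 89.
Outer hash (tag): sum = 63+92+92+2+137 = 386 → 01 82.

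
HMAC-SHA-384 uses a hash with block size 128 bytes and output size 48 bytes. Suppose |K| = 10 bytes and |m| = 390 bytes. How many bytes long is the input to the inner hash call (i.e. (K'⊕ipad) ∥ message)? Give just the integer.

Key is 10 ≤ 128 bytes, zero-padded: |K'| = 128.
Inner input = (K'⊕ipad) ∥ m → 128 + 390 = 518 bytes.

518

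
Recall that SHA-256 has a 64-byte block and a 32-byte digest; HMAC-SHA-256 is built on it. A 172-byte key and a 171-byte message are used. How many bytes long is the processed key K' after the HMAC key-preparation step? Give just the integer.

64

Key is 172 > 64 bytes, so it is hashed to 32 bytes then zero-padded to 64: |K'| = 64.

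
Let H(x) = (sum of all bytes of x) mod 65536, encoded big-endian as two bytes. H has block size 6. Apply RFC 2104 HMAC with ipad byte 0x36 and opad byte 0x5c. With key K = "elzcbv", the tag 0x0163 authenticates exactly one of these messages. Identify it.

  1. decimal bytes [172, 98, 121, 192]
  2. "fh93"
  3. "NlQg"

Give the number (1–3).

1

Key "elzcbv" = 65 6c 7a 63 62 76 is exactly B = 6 bytes: K' = 65 6c 7a 63 62 76.
K' ⊕ ipad = 53 5a 4c 55 54 40; K' ⊕ opad = 39 30 26 3f 3e 2a.
m1: inner = H(53 5a 4c 55 54 40 ac 62 79 c0) = 04 29; tag = H(39 30 26 3f 3e 2a 04 29) = 0163 ← matches
m2: inner = H(53 5a 4c 55 54 40 66 68 39 33) = 03 1c; tag = H(39 30 26 3f 3e 2a 03 1c) = 0155
m3: inner = H(53 5a 4c 55 54 40 4e 6c 51 67) = 03 54; tag = H(39 30 26 3f 3e 2a 03 54) = 018d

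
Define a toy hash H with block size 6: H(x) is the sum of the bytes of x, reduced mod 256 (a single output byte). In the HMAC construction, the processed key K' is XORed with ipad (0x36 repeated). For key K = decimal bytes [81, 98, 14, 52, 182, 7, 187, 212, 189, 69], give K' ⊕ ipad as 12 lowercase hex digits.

Key decimal bytes [81, 98, 14, 52, 182, 7, 187, 212, 189, 69] = 51 62 0e 34 b6 07 bb d4 bd 45 is 10 bytes > B = 6, so hash it first: H(key) = 43, then zero-pad to 6 bytes: K' = 43 00 00 00 00 00.
XOR each byte with 0x36: 43⊕36=75, 00⊕36=36, 00⊕36=36, 00⊕36=36, 00⊕36=36, 00⊕36=36.

753636363636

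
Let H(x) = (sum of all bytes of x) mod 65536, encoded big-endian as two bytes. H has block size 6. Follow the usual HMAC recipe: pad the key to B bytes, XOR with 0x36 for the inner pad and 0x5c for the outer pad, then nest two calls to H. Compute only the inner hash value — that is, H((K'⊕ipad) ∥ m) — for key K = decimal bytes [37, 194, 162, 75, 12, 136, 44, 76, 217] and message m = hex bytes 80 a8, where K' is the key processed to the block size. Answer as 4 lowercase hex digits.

Key decimal bytes [37, 194, 162, 75, 12, 136, 44, 76, 217] = 25 c2 a2 4b 0c 88 2c 4c d9 is 9 bytes > B = 6, so hash it first: H(key) = 03 b9, then zero-pad to 6 bytes: K' = 03 b9 00 00 00 00.
K' ⊕ ipad = 35 8f 36 36 36 36.
Inner input = 35 8f 36 36 36 36 ∥ 80 a8.
Inner hash: sum = 53+143+54+54+54+54+128+168 = 708 → 02 c4.

02c4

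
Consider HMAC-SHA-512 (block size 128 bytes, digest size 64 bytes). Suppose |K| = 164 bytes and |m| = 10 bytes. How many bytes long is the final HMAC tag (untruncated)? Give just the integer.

64

The tag is one SHA-512 digest: 64 bytes.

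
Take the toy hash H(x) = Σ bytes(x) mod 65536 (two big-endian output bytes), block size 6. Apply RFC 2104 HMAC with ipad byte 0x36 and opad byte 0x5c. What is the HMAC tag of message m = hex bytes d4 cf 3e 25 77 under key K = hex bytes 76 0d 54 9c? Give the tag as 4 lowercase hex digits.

026f

Key hex bytes 76 0d 54 9c is 4 bytes ≤ B = 6; zero-pad to 6 bytes: K' = 76 0d 54 9c 00 00.
K' ⊕ ipad = 40 3b 62 aa 36 36.  K' ⊕ opad = 2a 51 08 c0 5c 5c.
Inner input = (K'⊕ipad) ∥ m = 40 3b 62 aa 36 36 ∥ d4 cf 3e 25 77.
Inner hash: sum = 64+59+98+170+54+54+212+207+62+37+119 = 1136 → 04 70.
Outer input = (K'⊕opad) ∥ inner = 2a 51 08 c0 5c 5c ∥ 04 70.
Outer hash (tag): sum = 42+81+8+192+92+92+4+112 = 623 → 02 6f.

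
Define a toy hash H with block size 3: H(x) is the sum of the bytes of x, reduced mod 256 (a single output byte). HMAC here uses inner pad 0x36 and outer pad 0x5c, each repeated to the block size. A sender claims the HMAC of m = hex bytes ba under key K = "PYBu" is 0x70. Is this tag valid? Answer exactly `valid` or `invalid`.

valid

Key "PYBu" = 50 59 42 75 is 4 bytes > B = 3, so hash it first: H(key) = 60, then zero-pad to 3 bytes: K' = 60 00 00.
K' ⊕ ipad = 56 36 36; K' ⊕ opad = 3c 5c 5c.
Inner hash: sum = 86+54+54+186 = 380; mod 256 = 124 → 7c.
Outer hash (recomputed tag): sum = 60+92+92+124 = 368; mod 256 = 112 → 70.
Recomputed tag = 70; claimed = 70 → match.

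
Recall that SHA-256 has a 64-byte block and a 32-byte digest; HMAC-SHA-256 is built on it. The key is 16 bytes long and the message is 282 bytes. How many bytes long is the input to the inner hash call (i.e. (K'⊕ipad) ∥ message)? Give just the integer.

Key is 16 ≤ 64 bytes, zero-padded: |K'| = 64.
Inner input = (K'⊕ipad) ∥ m → 64 + 282 = 346 bytes.

346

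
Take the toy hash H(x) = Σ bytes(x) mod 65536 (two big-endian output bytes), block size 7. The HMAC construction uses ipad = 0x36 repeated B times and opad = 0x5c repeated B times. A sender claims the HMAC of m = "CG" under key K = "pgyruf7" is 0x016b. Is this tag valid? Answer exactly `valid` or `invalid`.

Key "pgyruf7" = 70 67 79 72 75 66 37 is exactly B = 7 bytes: K' = 70 67 79 72 75 66 37.
K' ⊕ ipad = 46 51 4f 44 43 50 01; K' ⊕ opad = 2c 3b 25 2e 29 3a 6b.
Inner hash: sum = 70+81+79+68+67+80+1+67+71 = 584 → 02 48.
Outer hash (recomputed tag): sum = 44+59+37+46+41+58+107+2+72 = 466 → 01 d2.
Recomputed tag = 01d2; claimed = 016b → mismatch.

invalid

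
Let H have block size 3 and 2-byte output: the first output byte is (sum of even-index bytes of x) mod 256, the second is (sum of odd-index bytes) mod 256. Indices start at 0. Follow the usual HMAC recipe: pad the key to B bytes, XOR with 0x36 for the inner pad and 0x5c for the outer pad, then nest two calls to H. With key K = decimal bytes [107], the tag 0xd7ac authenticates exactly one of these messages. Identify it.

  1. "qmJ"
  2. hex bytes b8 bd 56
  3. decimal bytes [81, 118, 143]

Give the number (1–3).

2

Key decimal bytes [107] = 6b is 1 byte ≤ B = 3; zero-pad to 3 bytes: K' = 6b 00 00.
K' ⊕ ipad = 5d 36 36; K' ⊕ opad = 37 5c 5c.
m1: inner = H(5d 36 36 71 6d 4a) = 00 f1; tag = H(37 5c 5c 00 f1) = 845c
m2: inner = H(5d 36 36 b8 bd 56) = 50 44; tag = H(37 5c 5c 50 44) = d7ac ← matches
m3: inner = H(5d 36 36 51 76 8f) = 09 16; tag = H(37 5c 5c 09 16) = a965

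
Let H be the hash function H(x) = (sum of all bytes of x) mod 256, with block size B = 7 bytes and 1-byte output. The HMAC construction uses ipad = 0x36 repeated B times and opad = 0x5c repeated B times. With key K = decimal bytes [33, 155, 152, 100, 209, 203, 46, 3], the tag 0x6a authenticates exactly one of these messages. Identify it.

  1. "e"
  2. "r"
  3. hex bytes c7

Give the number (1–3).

2

Key decimal bytes [33, 155, 152, 100, 209, 203, 46, 3] = 21 9b 98 64 d1 cb 2e 03 is 8 bytes > B = 7, so hash it first: H(key) = 85, then zero-pad to 7 bytes: K' = 85 00 00 00 00 00 00.
K' ⊕ ipad = b3 36 36 36 36 36 36; K' ⊕ opad = d9 5c 5c 5c 5c 5c 5c.
m1: inner = H(b3 36 36 36 36 36 36 65) = 5c; tag = H(d9 5c 5c 5c 5c 5c 5c 5c) = 5d
m2: inner = H(b3 36 36 36 36 36 36 72) = 69; tag = H(d9 5c 5c 5c 5c 5c 5c 69) = 6a ← matches
m3: inner = H(b3 36 36 36 36 36 36 c7) = be; tag = H(d9 5c 5c 5c 5c 5c 5c be) = bf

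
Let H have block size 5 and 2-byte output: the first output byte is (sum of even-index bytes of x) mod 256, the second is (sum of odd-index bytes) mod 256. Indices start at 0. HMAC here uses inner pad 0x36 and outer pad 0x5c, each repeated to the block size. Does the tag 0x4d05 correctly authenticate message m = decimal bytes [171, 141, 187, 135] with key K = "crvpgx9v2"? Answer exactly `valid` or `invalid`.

Key "crvpgx9v2" = 63 72 76 70 67 78 39 76 32 is 9 bytes > B = 5, so hash it first: H(key) = ab d0, then zero-pad to 5 bytes: K' = ab d0 00 00 00.
K' ⊕ ipad = 9d e6 36 36 36; K' ⊕ opad = f7 8c 5c 5c 5c.
Inner hash: even-index sum = 541 mod 256 = 29; odd-index sum = 642 mod 256 = 130 → 1d 82.
Outer hash (recomputed tag): even-index sum = 561 mod 256 = 49; odd-index sum = 261 mod 256 = 5 → 31 05.
Recomputed tag = 3105; claimed = 4d05 → mismatch.

invalid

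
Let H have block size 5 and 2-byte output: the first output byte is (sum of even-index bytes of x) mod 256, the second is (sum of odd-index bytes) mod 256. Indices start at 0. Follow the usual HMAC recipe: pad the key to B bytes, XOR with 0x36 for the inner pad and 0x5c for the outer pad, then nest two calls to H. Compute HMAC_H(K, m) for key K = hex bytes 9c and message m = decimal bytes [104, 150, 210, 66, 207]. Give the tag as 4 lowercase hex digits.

eda6

Key hex bytes 9c is 1 byte ≤ B = 5; zero-pad to 5 bytes: K' = 9c 00 00 00 00.
K' ⊕ ipad = aa 36 36 36 36.  K' ⊕ opad = c0 5c 5c 5c 5c.
Inner input = (K'⊕ipad) ∥ m = aa 36 36 36 36 ∥ 68 96 d2 42 cf.
Inner hash: even-index sum = 494 mod 256 = 238; odd-index sum = 629 mod 256 = 117 → ee 75.
Outer input = (K'⊕opad) ∥ inner = c0 5c 5c 5c 5c ∥ ee 75.
Outer hash (tag): even-index sum = 493 mod 256 = 237; odd-index sum = 422 mod 256 = 166 → ed a6.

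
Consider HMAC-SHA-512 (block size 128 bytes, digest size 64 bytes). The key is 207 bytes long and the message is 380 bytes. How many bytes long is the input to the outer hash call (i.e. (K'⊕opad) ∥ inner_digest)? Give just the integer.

192

Key is 207 > 128 bytes, so it is hashed to 64 bytes then zero-padded to 128: |K'| = 128.
Outer input = (K'⊕opad) ∥ H(inner) → 128 + 64 = 192 bytes.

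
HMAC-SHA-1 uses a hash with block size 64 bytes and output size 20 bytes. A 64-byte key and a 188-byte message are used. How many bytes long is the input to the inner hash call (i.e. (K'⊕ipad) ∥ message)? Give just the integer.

252

Key is 64 ≤ 64 bytes, zero-padded: |K'| = 64.
Inner input = (K'⊕ipad) ∥ m → 64 + 188 = 252 bytes.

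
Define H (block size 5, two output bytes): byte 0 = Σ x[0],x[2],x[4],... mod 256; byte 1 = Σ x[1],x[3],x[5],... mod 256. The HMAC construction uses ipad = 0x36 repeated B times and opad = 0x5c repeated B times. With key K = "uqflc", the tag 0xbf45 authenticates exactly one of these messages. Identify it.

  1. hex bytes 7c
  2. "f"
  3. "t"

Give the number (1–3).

1

Key "uqflc" = 75 71 66 6c 63 is exactly B = 5 bytes: K' = 75 71 66 6c 63.
K' ⊕ ipad = 43 47 50 5a 55; K' ⊕ opad = 29 2d 3a 30 3f.
m1: inner = H(43 47 50 5a 55 7c) = e8 1d; tag = H(29 2d 3a 30 3f e8 1d) = bf45 ← matches
m2: inner = H(43 47 50 5a 55 66) = e8 07; tag = H(29 2d 3a 30 3f e8 07) = a945
m3: inner = H(43 47 50 5a 55 74) = e8 15; tag = H(29 2d 3a 30 3f e8 15) = b745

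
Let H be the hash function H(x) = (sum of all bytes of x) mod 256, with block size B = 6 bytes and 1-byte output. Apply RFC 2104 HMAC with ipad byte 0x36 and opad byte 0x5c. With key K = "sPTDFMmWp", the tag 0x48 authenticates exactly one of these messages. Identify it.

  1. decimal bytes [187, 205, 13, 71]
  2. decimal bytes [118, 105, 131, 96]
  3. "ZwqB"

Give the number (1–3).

Key "sPTDFMmWp" = 73 50 54 44 46 4d 6d 57 70 is 9 bytes > B = 6, so hash it first: H(key) = 22, then zero-pad to 6 bytes: K' = 22 00 00 00 00 00.
K' ⊕ ipad = 14 36 36 36 36 36; K' ⊕ opad = 7e 5c 5c 5c 5c 5c.
m1: inner = H(14 36 36 36 36 36 bb cd 0d 47) = fe; tag = H(7e 5c 5c 5c 5c 5c fe) = 48 ← matches
m2: inner = H(14 36 36 36 36 36 76 69 83 60) = e4; tag = H(7e 5c 5c 5c 5c 5c e4) = 2e
m3: inner = H(14 36 36 36 36 36 5a 77 71 42) = a6; tag = H(7e 5c 5c 5c 5c 5c a6) = f0

1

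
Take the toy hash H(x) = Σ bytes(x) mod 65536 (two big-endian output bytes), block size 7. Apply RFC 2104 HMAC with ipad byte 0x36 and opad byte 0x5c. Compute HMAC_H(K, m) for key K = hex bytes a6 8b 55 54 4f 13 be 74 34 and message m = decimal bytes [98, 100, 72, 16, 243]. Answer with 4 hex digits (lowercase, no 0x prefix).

Key hex bytes a6 8b 55 54 4f 13 be 74 34 is 9 bytes > B = 7, so hash it first: H(key) = 03 a2, then zero-pad to 7 bytes: K' = 03 a2 00 00 00 00 00.
K' ⊕ ipad = 35 94 36 36 36 36 36.  K' ⊕ opad = 5f fe 5c 5c 5c 5c 5c.
Inner input = (K'⊕ipad) ∥ m = 35 94 36 36 36 36 36 ∥ 62 64 48 10 f3.
Inner hash: sum = 53+148+54+54+54+54+54+98+100+72+16+243 = 1000 → 03 e8.
Outer input = (K'⊕opad) ∥ inner = 5f fe 5c 5c 5c 5c 5c ∥ 03 e8.
Outer hash (tag): sum = 95+254+92+92+92+92+92+3+232 = 1044 → 04 14.

0414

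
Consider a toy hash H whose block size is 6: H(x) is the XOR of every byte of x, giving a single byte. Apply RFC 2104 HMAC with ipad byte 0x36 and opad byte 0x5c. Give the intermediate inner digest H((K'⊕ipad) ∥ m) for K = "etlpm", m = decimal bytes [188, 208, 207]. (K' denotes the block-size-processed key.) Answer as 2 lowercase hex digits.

c3

Key "etlpm" = 65 74 6c 70 6d is 5 bytes ≤ B = 6; zero-pad to 6 bytes: K' = 65 74 6c 70 6d 00.
K' ⊕ ipad = 53 42 5a 46 5b 36.
Inner input = 53 42 5a 46 5b 36 ∥ bc d0 cf.
Inner hash: XOR 53⊕42⊕5a⊕46⊕5b⊕36⊕bc⊕d0⊕cf = c3.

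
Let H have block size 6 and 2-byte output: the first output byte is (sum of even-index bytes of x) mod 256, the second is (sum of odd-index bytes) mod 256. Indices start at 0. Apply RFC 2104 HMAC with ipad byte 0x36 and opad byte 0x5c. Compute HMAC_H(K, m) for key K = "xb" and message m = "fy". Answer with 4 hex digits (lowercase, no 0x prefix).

Key "xb" = 78 62 is 2 bytes ≤ B = 6; zero-pad to 6 bytes: K' = 78 62 00 00 00 00.
K' ⊕ ipad = 4e 54 36 36 36 36.  K' ⊕ opad = 24 3e 5c 5c 5c 5c.
Inner input = (K'⊕ipad) ∥ m = 4e 54 36 36 36 36 ∥ 66 79.
Inner hash: even-index sum = 288 mod 256 = 32; odd-index sum = 313 mod 256 = 57 → 20 39.
Outer input = (K'⊕opad) ∥ inner = 24 3e 5c 5c 5c 5c ∥ 20 39.
Outer hash (tag): even-index sum = 252 mod 256 = 252; odd-index sum = 303 mod 256 = 47 → fc 2f.

fc2f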